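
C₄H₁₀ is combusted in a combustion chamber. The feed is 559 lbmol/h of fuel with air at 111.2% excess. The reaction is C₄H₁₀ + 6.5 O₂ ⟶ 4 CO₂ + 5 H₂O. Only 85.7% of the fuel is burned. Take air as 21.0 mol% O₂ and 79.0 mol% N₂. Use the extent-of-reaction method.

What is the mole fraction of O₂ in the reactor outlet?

Stoichiometric O₂ = 6.5 × 559 = 3634 lbmol/h; O₂ fed = 3634 × 2.112 = 7674 lbmol/h.
N₂ fed = 7674 × 79/21 = 28870 lbmol/h.
Fuel reacted = 0.857 × 559 → ξ = 479.1 lbmol/h.
Outlet (n = n₀ + ν ξ):
  C₄H₁₀: 559 − 1(479.1) = 79.94
  O₂: 7674 − 6.5(479.1) = 4560
  N₂: 28870 (inert)
  CO₂: 0 + 4(479.1) = 1916
  H₂O: 0 + 5(479.1) = 2395
Total out = 37820 lbmol/h; y_O₂ = 4560 / 37820 = 0.1206.

0.121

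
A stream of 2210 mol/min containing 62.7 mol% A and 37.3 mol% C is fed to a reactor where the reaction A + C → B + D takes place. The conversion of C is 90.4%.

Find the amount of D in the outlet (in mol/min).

C reacted = 0.904 × 824.3 = 745.2 mol/min; ν_C = −1, so ξ = 745.2/1 = 745.2 mol/min.
Outlet amounts (n = n₀ + ν ξ):
  A: 1386 − 1(745.2) = 640.5
  C: 824.3 − 1(745.2) = 79.14
  B: 0 + 1(745.2) = 745.2
  D: 0 + 1(745.2) = 745.2

745 mol/min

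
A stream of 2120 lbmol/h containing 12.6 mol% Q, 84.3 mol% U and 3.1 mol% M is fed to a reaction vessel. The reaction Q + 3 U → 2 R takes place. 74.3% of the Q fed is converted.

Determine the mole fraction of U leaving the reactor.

Q reacted = 0.743 × 267.1 = 198.5 lbmol/h; ν_Q = −1, so ξ = 198.5/1 = 198.5 lbmol/h.
Outlet amounts (n = n₀ + ν ξ):
  Q: 267.1 − 1(198.5) = 68.65
  U: 1787 − 3(198.5) = 1192
  R: 0 + 2(198.5) = 396.9
  M: 65.72 (inert)
Total out = 1723 lbmol/h; y_U = 1192 / 1723 = 0.6916.

0.692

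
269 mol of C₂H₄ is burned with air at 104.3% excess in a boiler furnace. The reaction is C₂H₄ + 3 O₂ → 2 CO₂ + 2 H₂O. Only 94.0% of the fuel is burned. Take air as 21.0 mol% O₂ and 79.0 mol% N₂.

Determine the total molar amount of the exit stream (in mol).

8120 mol

Stoichiometric O₂ = 3 × 269 = 807 mol; O₂ fed = 807 × 2.043 = 1649 mol.
N₂ fed = 1649 × 79/21 = 6202 mol.
Fuel reacted = 0.94 × 269 → ξ = 252.9 mol.
Outlet (n = n₀ + ν ξ):
  C₂H₄: 269 − 1(252.9) = 16.14
  O₂: 1649 − 3(252.9) = 890.1
  N₂: 6202 (inert)
  CO₂: 0 + 2(252.9) = 505.7
  H₂O: 0 + 2(252.9) = 505.7
Total out = 16.14 + 890.1 + 6202 + 505.7 + 505.7 = 8120 mol.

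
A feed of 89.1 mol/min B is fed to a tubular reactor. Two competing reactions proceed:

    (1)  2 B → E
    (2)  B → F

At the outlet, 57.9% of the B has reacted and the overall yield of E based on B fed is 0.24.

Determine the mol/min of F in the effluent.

Yield of E: 1ξ₁ / 89.1 = 0.24 → ξ₁ = 21.38 mol/min.
Conversion of B: 2ξ₁ + 1ξ₂ = 0.579 × 89.1 = 51.59 → ξ₂ = 8.821 mol/min.
Outlet amounts (n = n₀ + Σ ν·ξ):
  B: 89.1 − 2(21.38) − 1(8.821) = 37.51
  E: 0 + 1(21.38) = 21.38
  F: 0 + 1(8.821) = 8.821

8.82 mol/min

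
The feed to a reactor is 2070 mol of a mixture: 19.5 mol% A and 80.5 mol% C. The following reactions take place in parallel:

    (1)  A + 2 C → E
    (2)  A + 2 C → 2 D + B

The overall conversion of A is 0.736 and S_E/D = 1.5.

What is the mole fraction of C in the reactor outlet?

0.66

Conversion of A: A consumed = 0.736 × 403.6 = 297.1 mol = 1ξ₁ + 1ξ₂.
Selectivity: 1ξ₁ / (2ξ₂) = 1.5 → ξ₁ = 3 ξ₂.
Substitute: (1·3 + 1) ξ₂ = 297.1 → ξ₂ = 74.27 mol, ξ₁ = 222.8 mol.
Outlet amounts (n = n₀ + Σ ν·ξ):
  A: 403.6 − 1(222.8) − 1(74.27) = 106.6
  C: 1666 − 2(222.8) − 2(74.27) = 1072
  E: 0 + 1(222.8) = 222.8
  D: 0 + 2(74.27) = 148.5
  B: 0 + 1(74.27) = 74.27
Total out = 1624 mol; y_C = 1072 / 1624 = 0.6601.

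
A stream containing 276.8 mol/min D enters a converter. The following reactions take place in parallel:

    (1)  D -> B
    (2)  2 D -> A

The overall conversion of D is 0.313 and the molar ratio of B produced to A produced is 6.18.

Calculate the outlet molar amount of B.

Conversion of D: D consumed = 0.313 × 276.8 = 86.64 mol/min = 1ξ₁ + 2ξ₂.
Selectivity: 1ξ₁ / (1ξ₂) = 6.18 → ξ₁ = 6.18 ξ₂.
Substitute: (1·6.18 + 2) ξ₂ = 86.64 → ξ₂ = 10.59 mol/min, ξ₁ = 65.46 mol/min.
Outlet amounts (n = n₀ + Σ ν·ξ):
  D: 276.8 − 1(65.46) − 2(10.59) = 190.2
  B: 0 + 1(65.46) = 65.46
  A: 0 + 1(10.59) = 10.59

65.5 mol/min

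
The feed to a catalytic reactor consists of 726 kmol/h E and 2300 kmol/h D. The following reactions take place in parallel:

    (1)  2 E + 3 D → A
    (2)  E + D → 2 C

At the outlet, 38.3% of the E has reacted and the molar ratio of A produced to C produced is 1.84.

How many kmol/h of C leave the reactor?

66.5 kmol/h

Conversion of E: E consumed = 0.383 × 726 = 278.1 kmol/h = 2ξ₁ + 1ξ₂.
Selectivity: 1ξ₁ / (2ξ₂) = 1.84 → ξ₁ = 3.68 ξ₂.
Substitute: (2·3.68 + 1) ξ₂ = 278.1 → ξ₂ = 33.26 kmol/h, ξ₁ = 122.4 kmol/h.
Outlet amounts (n = n₀ + Σ ν·ξ):
  E: 726 − 2(122.4) − 1(33.26) = 447.9
  D: 2300 − 3(122.4) − 1(33.26) = 1900
  A: 0 + 1(122.4) = 122.4
  C: 0 + 2(33.26) = 66.52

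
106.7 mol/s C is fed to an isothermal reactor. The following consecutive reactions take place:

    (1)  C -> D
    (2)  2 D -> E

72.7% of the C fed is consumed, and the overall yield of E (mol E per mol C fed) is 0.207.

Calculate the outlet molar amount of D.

33.4 mol/s

Conversion of C: C consumed = 1ξ₁ = 0.727 × 106.7 → ξ₁ = 77.57 mol/s.
Yield of E: 1ξ₂ / 106.7 = 0.207 → ξ₂ = 22.09 mol/s.
Outlet amounts (n = n₀ + Σ ν·ξ):
  C: 106.7 − 1(77.57) = 29.13
  D: 0 + 1(77.57) − 2(22.09) = 33.4
  E: 0 + 1(22.09) = 22.09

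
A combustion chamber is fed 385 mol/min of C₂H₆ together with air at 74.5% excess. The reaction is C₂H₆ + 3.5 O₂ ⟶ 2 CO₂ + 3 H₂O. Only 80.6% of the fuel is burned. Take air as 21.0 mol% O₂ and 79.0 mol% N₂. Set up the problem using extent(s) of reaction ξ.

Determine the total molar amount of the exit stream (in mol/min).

Stoichiometric O₂ = 3.5 × 385 = 1348 mol/min; O₂ fed = 1348 × 1.745 = 2351 mol/min.
N₂ fed = 2351 × 79/21 = 8846 mol/min.
Fuel reacted = 0.806 × 385 → ξ = 310.3 mol/min.
Outlet (n = n₀ + ν ξ):
  C₂H₆: 385 − 1(310.3) = 74.69
  O₂: 2351 − 3.5(310.3) = 1265
  N₂: 8846 (inert)
  CO₂: 0 + 2(310.3) = 620.6
  H₂O: 0 + 3(310.3) = 930.9
Total out = 74.69 + 1265 + 8846 + 620.6 + 930.9 = 11740 mol/min.

11700 mol/min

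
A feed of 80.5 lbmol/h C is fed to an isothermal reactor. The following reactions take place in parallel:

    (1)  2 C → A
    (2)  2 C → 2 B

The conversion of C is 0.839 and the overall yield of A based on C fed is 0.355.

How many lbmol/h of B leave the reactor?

10.4 lbmol/h

Yield of A: 1ξ₁ / 80.5 = 0.355 → ξ₁ = 28.58 lbmol/h.
Conversion of C: 2ξ₁ + 2ξ₂ = 0.839 × 80.5 = 67.54 → ξ₂ = 5.192 lbmol/h.
Outlet amounts (n = n₀ + Σ ν·ξ):
  C: 80.5 − 2(28.58) − 2(5.192) = 12.96
  A: 0 + 1(28.58) = 28.58
  B: 0 + 2(5.192) = 10.38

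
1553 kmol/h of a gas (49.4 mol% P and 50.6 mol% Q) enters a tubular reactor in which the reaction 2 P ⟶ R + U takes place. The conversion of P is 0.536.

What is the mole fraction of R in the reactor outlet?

P reacted = 0.536 × 767.2 = 411.2 kmol/h; ν_P = −2, so ξ = 411.2/2 = 205.6 kmol/h.
Outlet amounts (n = n₀ + ν ξ):
  P: 767.2 − 2(205.6) = 356
  R: 0 + 1(205.6) = 205.6
  U: 0 + 1(205.6) = 205.6
  Q: 785.8 (inert)
Total out = 1553 kmol/h; y_R = 205.6 / 1553 = 0.1324.

0.132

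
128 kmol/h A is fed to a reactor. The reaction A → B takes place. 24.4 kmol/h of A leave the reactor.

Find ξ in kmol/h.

ξ = 104 kmol/h

For A: n = n₀ − 1ξ → 24.4 = 128 − 1ξ, giving ξ = 103.6 kmol/h.
Outlet amounts (n = n₀ + ν ξ):
  A: 128 − 1(103.6) = 24.4
  B: 0 + 1(103.6) = 103.6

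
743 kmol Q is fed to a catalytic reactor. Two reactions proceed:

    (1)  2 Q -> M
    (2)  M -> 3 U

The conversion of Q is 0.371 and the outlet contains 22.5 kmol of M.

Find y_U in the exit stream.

0.414

Conversion of Q: Q consumed = 2ξ₁ = 0.371 × 743 → ξ₁ = 137.8 kmol.
M balance: n_M = 0 + 1ξ₁ − 1ξ₂ = 22.5 → ξ₂ = (1·137.8 − 22.5)/1 = 115.3 kmol.
Outlet amounts (n = n₀ + Σ ν·ξ):
  Q: 743 − 2(137.8) = 467.3
  M: 0 + 1(137.8) − 1(115.3) = 22.5
  U: 0 + 3(115.3) = 346
Total out = 835.8 kmol; y_U = 346 / 835.8 = 0.4139.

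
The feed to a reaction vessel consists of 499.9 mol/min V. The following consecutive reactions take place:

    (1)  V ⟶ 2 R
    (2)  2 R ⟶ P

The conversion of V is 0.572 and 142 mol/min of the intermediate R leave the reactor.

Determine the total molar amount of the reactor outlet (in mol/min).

Conversion of V: V consumed = 1ξ₁ = 0.572 × 499.9 → ξ₁ = 285.9 mol/min.
R balance: n_R = 0 + 2ξ₁ − 2ξ₂ = 142 → ξ₂ = (2·285.9 − 142)/2 = 214.9 mol/min.
Outlet amounts (n = n₀ + Σ ν·ξ):
  V: 499.9 − 1(285.9) = 214
  R: 0 + 2(285.9) − 2(214.9) = 142
  P: 0 + 1(214.9) = 214.9
Total out = 214 + 142 + 214.9 = 570.9 mol/min.

571 mol/min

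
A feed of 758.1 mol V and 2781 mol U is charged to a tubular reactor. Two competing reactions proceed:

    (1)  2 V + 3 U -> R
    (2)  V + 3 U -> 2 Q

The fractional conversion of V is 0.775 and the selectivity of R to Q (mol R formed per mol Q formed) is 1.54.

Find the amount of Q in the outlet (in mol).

Conversion of V: V consumed = 0.775 × 758.1 = 587.5 mol = 2ξ₁ + 1ξ₂.
Selectivity: 1ξ₁ / (2ξ₂) = 1.54 → ξ₁ = 3.08 ξ₂.
Substitute: (2·3.08 + 1) ξ₂ = 587.5 → ξ₂ = 82.06 mol, ξ₁ = 252.7 mol.
Outlet amounts (n = n₀ + Σ ν·ξ):
  V: 758.1 − 2(252.7) − 1(82.06) = 170.6
  U: 2781 − 3(252.7) − 3(82.06) = 1777
  R: 0 + 1(252.7) = 252.7
  Q: 0 + 2(82.06) = 164.1

164 mol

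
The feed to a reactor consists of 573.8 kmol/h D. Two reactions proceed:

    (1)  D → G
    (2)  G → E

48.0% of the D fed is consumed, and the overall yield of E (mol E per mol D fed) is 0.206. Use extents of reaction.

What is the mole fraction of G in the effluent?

0.274

Conversion of D: D consumed = 1ξ₁ = 0.48 × 573.8 → ξ₁ = 275.4 kmol/h.
Yield of E: 1ξ₂ / 573.8 = 0.206 → ξ₂ = 118.2 kmol/h.
Outlet amounts (n = n₀ + Σ ν·ξ):
  D: 573.8 − 1(275.4) = 298.4
  G: 0 + 1(275.4) − 1(118.2) = 157.2
  E: 0 + 1(118.2) = 118.2
Total out = 573.8 kmol/h; y_G = 157.2 / 573.8 = 0.274.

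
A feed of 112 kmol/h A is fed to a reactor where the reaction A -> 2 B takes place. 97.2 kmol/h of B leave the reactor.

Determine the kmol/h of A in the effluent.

63.4 kmol/h

For B: n = n₀ + 2ξ → 97.2 = 0 + 2ξ, giving ξ = 48.6 kmol/h.
Outlet amounts (n = n₀ + ν ξ):
  A: 112 − 1(48.6) = 63.4
  B: 0 + 2(48.6) = 97.2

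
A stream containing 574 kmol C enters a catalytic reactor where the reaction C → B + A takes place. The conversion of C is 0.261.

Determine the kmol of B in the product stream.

150 kmol

C reacted = 0.261 × 574 = 149.8 kmol; ν_C = −1, so ξ = 149.8/1 = 149.8 kmol.
Outlet amounts (n = n₀ + ν ξ):
  C: 574 − 1(149.8) = 424.2
  B: 0 + 1(149.8) = 149.8
  A: 0 + 1(149.8) = 149.8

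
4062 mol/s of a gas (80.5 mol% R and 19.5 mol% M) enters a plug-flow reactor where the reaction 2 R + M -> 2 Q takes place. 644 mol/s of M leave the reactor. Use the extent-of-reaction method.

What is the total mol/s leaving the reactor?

For M: n = n₀ − 1ξ → 644 = 792.1 − 1ξ, giving ξ = 148.1 mol/s.
Outlet amounts (n = n₀ + ν ξ):
  R: 3270 − 2(148.1) = 2974
  M: 792.1 − 1(148.1) = 644
  Q: 0 + 2(148.1) = 296.2
Total out = 2974 + 644 + 296.2 = 3914 mol/s.

3910 mol/s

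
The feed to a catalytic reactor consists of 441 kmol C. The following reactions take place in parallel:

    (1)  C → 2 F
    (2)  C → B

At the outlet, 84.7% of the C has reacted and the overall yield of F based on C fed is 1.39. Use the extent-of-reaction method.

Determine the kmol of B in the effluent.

67 kmol

Yield of F: 2ξ₁ / 441 = 1.39 → ξ₁ = 306.5 kmol.
Conversion of C: 1ξ₁ + 1ξ₂ = 0.847 × 441 = 373.5 → ξ₂ = 67.03 kmol.
Outlet amounts (n = n₀ + Σ ν·ξ):
  C: 441 − 1(306.5) − 1(67.03) = 67.47
  F: 0 + 2(306.5) = 613
  B: 0 + 1(67.03) = 67.03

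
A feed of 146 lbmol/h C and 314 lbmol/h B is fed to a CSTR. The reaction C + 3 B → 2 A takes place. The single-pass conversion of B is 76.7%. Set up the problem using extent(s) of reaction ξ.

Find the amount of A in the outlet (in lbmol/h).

B reacted = 0.767 × 314 = 240.8 lbmol/h; ν_B = −3, so ξ = 240.8/3 = 80.28 lbmol/h.
Outlet amounts (n = n₀ + ν ξ):
  C: 146 − 1(80.28) = 65.72
  B: 314 − 3(80.28) = 73.16
  A: 0 + 2(80.28) = 160.6

161 lbmol/h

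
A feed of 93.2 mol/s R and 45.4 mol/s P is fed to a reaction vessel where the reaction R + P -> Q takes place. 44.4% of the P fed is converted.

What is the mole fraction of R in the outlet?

0.617

P reacted = 0.444 × 45.4 = 20.16 mol/s; ν_P = −1, so ξ = 20.16/1 = 20.16 mol/s.
Outlet amounts (n = n₀ + ν ξ):
  R: 93.2 − 1(20.16) = 73.04
  P: 45.4 − 1(20.16) = 25.24
  Q: 0 + 1(20.16) = 20.16
Total out = 118.4 mol/s; y_R = 73.04 / 118.4 = 0.6167.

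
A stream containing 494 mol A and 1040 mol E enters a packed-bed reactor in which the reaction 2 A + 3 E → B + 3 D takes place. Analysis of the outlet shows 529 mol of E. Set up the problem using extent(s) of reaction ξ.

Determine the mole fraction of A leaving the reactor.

0.112

For E: n = n₀ − 3ξ → 529 = 1040 − 3ξ, giving ξ = 170.3 mol.
Outlet amounts (n = n₀ + ν ξ):
  A: 494 − 2(170.3) = 153.3
  E: 1040 − 3(170.3) = 529
  B: 0 + 1(170.3) = 170.3
  D: 0 + 3(170.3) = 511
Total out = 1364 mol; y_A = 153.3 / 1364 = 0.1124.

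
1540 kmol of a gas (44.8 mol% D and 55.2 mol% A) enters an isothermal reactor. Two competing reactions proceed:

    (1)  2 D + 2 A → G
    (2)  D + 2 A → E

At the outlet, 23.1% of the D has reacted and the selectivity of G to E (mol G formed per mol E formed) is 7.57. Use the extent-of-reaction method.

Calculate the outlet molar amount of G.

Conversion of D: D consumed = 0.231 × 689.9 = 159.4 kmol = 2ξ₁ + 1ξ₂.
Selectivity: 1ξ₁ / (1ξ₂) = 7.57 → ξ₁ = 7.57 ξ₂.
Substitute: (2·7.57 + 1) ξ₂ = 159.4 → ξ₂ = 9.874 kmol, ξ₁ = 74.75 kmol.
Outlet amounts (n = n₀ + Σ ν·ξ):
  D: 689.9 − 2(74.75) − 1(9.874) = 530.5
  A: 850.1 − 2(74.75) − 2(9.874) = 680.8
  G: 0 + 1(74.75) = 74.75
  E: 0 + 1(9.874) = 9.874

74.7 kmol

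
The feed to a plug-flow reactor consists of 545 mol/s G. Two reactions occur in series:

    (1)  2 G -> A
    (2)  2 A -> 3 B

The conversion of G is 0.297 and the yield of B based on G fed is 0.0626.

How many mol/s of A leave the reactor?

58.2 mol/s

Conversion of G: G consumed = 2ξ₁ = 0.297 × 545 → ξ₁ = 80.93 mol/s.
Yield of B: 3ξ₂ / 545 = 0.0626 → ξ₂ = 11.37 mol/s.
Outlet amounts (n = n₀ + Σ ν·ξ):
  G: 545 − 2(80.93) = 383.1
  A: 0 + 1(80.93) − 2(11.37) = 58.19
  B: 0 + 3(11.37) = 34.12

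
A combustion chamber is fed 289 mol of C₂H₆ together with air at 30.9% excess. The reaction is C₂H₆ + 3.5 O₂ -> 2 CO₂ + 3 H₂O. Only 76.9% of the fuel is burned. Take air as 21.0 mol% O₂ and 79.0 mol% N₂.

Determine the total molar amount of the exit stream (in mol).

6710 mol

Stoichiometric O₂ = 3.5 × 289 = 1012 mol; O₂ fed = 1012 × 1.309 = 1324 mol.
N₂ fed = 1324 × 79/21 = 4981 mol.
Fuel reacted = 0.769 × 289 → ξ = 222.2 mol.
Outlet (n = n₀ + ν ξ):
  C₂H₆: 289 − 1(222.2) = 66.76
  O₂: 1324 − 3.5(222.2) = 546.2
  N₂: 4981 (inert)
  CO₂: 0 + 2(222.2) = 444.5
  H₂O: 0 + 3(222.2) = 666.7
Total out = 66.76 + 546.2 + 4981 + 444.5 + 666.7 = 6705 mol.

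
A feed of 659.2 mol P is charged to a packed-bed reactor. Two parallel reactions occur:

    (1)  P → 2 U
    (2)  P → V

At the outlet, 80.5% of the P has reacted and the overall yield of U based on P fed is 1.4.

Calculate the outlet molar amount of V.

69.2 mol

Yield of U: 2ξ₁ / 659.2 = 1.4 → ξ₁ = 461.4 mol.
Conversion of P: 1ξ₁ + 1ξ₂ = 0.805 × 659.2 = 530.7 → ξ₂ = 69.22 mol.
Outlet amounts (n = n₀ + Σ ν·ξ):
  P: 659.2 − 1(461.4) − 1(69.22) = 128.5
  U: 0 + 2(461.4) = 922.9
  V: 0 + 1(69.22) = 69.22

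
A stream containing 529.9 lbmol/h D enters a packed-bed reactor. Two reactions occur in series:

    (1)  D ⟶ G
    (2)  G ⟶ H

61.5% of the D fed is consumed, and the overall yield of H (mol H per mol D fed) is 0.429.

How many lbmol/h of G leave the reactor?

Conversion of D: D consumed = 1ξ₁ = 0.615 × 529.9 → ξ₁ = 325.9 lbmol/h.
Yield of H: 1ξ₂ / 529.9 = 0.429 → ξ₂ = 227.3 lbmol/h.
Outlet amounts (n = n₀ + Σ ν·ξ):
  D: 529.9 − 1(325.9) = 204
  G: 0 + 1(325.9) − 1(227.3) = 98.56
  H: 0 + 1(227.3) = 227.3

98.6 lbmol/h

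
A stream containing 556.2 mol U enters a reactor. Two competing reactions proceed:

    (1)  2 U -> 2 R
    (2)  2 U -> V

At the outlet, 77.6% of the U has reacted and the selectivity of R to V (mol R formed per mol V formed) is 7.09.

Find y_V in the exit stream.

Conversion of U: U consumed = 0.776 × 556.2 = 431.6 mol = 2ξ₁ + 2ξ₂.
Selectivity: 2ξ₁ / (1ξ₂) = 7.09 → ξ₁ = 3.545 ξ₂.
Substitute: (2·3.545 + 2) ξ₂ = 431.6 → ξ₂ = 47.48 mol, ξ₁ = 168.3 mol.
Outlet amounts (n = n₀ + Σ ν·ξ):
  U: 556.2 − 2(168.3) − 2(47.48) = 124.6
  R: 0 + 2(168.3) = 336.6
  V: 0 + 1(47.48) = 47.48
Total out = 508.7 mol; y_V = 47.48 / 508.7 = 0.09334.

0.0933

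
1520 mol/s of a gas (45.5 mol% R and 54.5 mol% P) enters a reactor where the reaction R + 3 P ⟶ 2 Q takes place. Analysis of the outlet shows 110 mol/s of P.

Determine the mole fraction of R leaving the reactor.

0.434

For P: n = n₀ − 3ξ → 110 = 828.4 − 3ξ, giving ξ = 239.5 mol/s.
Outlet amounts (n = n₀ + ν ξ):
  R: 691.6 − 1(239.5) = 452.1
  P: 828.4 − 3(239.5) = 110
  Q: 0 + 2(239.5) = 478.9
Total out = 1041 mol/s; y_R = 452.1 / 1041 = 0.4343.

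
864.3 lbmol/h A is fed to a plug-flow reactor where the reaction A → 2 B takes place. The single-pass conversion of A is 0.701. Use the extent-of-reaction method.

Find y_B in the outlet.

0.824

A reacted = 0.701 × 864.3 = 605.9 lbmol/h; ν_A = −1, so ξ = 605.9/1 = 605.9 lbmol/h.
Outlet amounts (n = n₀ + ν ξ):
  A: 864.3 − 1(605.9) = 258.4
  B: 0 + 2(605.9) = 1212
Total out = 1470 lbmol/h; y_B = 1212 / 1470 = 0.8242.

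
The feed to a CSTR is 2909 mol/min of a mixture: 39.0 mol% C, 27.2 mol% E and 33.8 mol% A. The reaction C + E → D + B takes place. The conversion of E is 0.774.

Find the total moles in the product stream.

E reacted = 0.774 × 791.2 = 612.4 mol/min; ν_E = −1, so ξ = 612.4/1 = 612.4 mol/min.
Outlet amounts (n = n₀ + ν ξ):
  C: 1135 − 1(612.4) = 522.1
  E: 791.2 − 1(612.4) = 178.8
  D: 0 + 1(612.4) = 612.4
  B: 0 + 1(612.4) = 612.4
  A: 983.2 (inert)
Total out = 522.1 + 178.8 + 612.4 + 612.4 + 983.2 = 2909 mol/min.

2910 mol/min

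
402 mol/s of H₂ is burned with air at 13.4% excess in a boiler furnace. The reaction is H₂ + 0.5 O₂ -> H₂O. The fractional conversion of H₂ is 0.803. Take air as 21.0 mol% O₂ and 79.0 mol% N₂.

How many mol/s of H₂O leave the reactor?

Stoichiometric O₂ = 0.5 × 402 = 201 mol/s; O₂ fed = 201 × 1.134 = 227.9 mol/s.
N₂ fed = 227.9 × 79/21 = 857.5 mol/s.
Fuel reacted = 0.803 × 402 → ξ = 322.8 mol/s.
Outlet (n = n₀ + ν ξ):
  H₂: 402 − 1(322.8) = 79.19
  O₂: 227.9 − 0.5(322.8) = 66.53
  N₂: 857.5 (inert)
  H₂O: 0 + 1(322.8) = 322.8

323 mol/s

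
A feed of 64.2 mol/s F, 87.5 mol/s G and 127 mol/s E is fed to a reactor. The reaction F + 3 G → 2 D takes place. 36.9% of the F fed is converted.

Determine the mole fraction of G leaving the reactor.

0.071

F reacted = 0.369 × 64.2 = 23.69 mol/s; ν_F = −1, so ξ = 23.69/1 = 23.69 mol/s.
Outlet amounts (n = n₀ + ν ξ):
  F: 64.2 − 1(23.69) = 40.51
  G: 87.5 − 3(23.69) = 16.43
  D: 0 + 2(23.69) = 47.38
  E: 127 (inert)
Total out = 231.3 mol/s; y_G = 16.43 / 231.3 = 0.07103.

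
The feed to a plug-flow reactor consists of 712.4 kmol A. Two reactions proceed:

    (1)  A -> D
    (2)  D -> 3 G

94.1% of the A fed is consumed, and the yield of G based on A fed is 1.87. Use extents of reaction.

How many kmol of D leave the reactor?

226 kmol

Conversion of A: A consumed = 1ξ₁ = 0.941 × 712.4 → ξ₁ = 670.4 kmol.
Yield of G: 3ξ₂ / 712.4 = 1.87 → ξ₂ = 444.1 kmol.
Outlet amounts (n = n₀ + Σ ν·ξ):
  A: 712.4 − 1(670.4) = 42.03
  D: 0 + 1(670.4) − 1(444.1) = 226.3
  G: 0 + 3(444.1) = 1332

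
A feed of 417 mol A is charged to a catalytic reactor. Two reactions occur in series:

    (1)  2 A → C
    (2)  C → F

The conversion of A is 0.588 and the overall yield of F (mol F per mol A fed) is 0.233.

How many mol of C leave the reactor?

25.4 mol

Conversion of A: A consumed = 2ξ₁ = 0.588 × 417 → ξ₁ = 122.6 mol.
Yield of F: 1ξ₂ / 417 = 0.233 → ξ₂ = 97.16 mol.
Outlet amounts (n = n₀ + Σ ν·ξ):
  A: 417 − 2(122.6) = 171.8
  C: 0 + 1(122.6) − 1(97.16) = 25.44
  F: 0 + 1(97.16) = 97.16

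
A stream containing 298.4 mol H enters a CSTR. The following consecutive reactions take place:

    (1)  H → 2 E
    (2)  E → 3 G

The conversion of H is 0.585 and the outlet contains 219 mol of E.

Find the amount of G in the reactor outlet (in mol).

Conversion of H: H consumed = 1ξ₁ = 0.585 × 298.4 → ξ₁ = 174.6 mol.
E balance: n_E = 0 + 2ξ₁ − 1ξ₂ = 219 → ξ₂ = (2·174.6 − 219)/1 = 130.1 mol.
Outlet amounts (n = n₀ + Σ ν·ξ):
  H: 298.4 − 1(174.6) = 123.8
  E: 0 + 2(174.6) − 1(130.1) = 219
  G: 0 + 3(130.1) = 390.4

390 mol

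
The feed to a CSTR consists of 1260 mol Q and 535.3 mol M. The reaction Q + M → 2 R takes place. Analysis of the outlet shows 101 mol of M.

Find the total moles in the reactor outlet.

For M: n = n₀ − 1ξ → 101 = 535.3 − 1ξ, giving ξ = 434.3 mol.
Outlet amounts (n = n₀ + ν ξ):
  Q: 1260 − 1(434.3) = 825.7
  M: 535.3 − 1(434.3) = 101
  R: 0 + 2(434.3) = 868.6
Total out = 825.7 + 101 + 868.6 = 1795 mol.

1800 mol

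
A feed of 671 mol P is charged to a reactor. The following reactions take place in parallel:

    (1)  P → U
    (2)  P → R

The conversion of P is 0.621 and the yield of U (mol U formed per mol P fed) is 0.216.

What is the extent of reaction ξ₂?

Yield of U: 1ξ₁ / 671 = 0.216 → ξ₁ = 144.9 mol.
Conversion of P: 1ξ₁ + 1ξ₂ = 0.621 × 671 = 416.7 → ξ₂ = 271.8 mol.
Outlet amounts (n = n₀ + Σ ν·ξ):
  P: 671 − 1(144.9) − 1(271.8) = 254.3
  U: 0 + 1(144.9) = 144.9
  R: 0 + 1(271.8) = 271.8

ξ₂ = 272 mol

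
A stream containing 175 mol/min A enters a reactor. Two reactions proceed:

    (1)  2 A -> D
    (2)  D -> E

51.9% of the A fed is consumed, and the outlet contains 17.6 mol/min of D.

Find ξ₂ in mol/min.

ξ₂ = 27.8 mol/min

Conversion of A: A consumed = 2ξ₁ = 0.519 × 175 → ξ₁ = 45.41 mol/min.
D balance: n_D = 0 + 1ξ₁ − 1ξ₂ = 17.6 → ξ₂ = (1·45.41 − 17.6)/1 = 27.81 mol/min.
Outlet amounts (n = n₀ + Σ ν·ξ):
  A: 175 − 2(45.41) = 84.17
  D: 0 + 1(45.41) − 1(27.81) = 17.6
  E: 0 + 1(27.81) = 27.81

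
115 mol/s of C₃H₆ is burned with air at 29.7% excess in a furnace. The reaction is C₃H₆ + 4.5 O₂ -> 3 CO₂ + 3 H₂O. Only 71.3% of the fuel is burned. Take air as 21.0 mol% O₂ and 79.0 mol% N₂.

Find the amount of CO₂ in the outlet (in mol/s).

Stoichiometric O₂ = 4.5 × 115 = 517.5 mol/s; O₂ fed = 517.5 × 1.297 = 671.2 mol/s.
N₂ fed = 671.2 × 79/21 = 2525 mol/s.
Fuel reacted = 0.713 × 115 → ξ = 81.99 mol/s.
Outlet (n = n₀ + ν ξ):
  C₃H₆: 115 − 1(81.99) = 33.01
  O₂: 671.2 − 4.5(81.99) = 302.2
  N₂: 2525 (inert)
  CO₂: 0 + 3(81.99) = 246
  H₂O: 0 + 3(81.99) = 246

246 mol/s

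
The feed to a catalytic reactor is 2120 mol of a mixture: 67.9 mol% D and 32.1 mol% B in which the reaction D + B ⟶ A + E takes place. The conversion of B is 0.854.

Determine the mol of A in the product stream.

581 mol

B reacted = 0.854 × 680.5 = 581.2 mol; ν_B = −1, so ξ = 581.2/1 = 581.2 mol.
Outlet amounts (n = n₀ + ν ξ):
  D: 1439 − 1(581.2) = 858.3
  B: 680.5 − 1(581.2) = 99.36
  A: 0 + 1(581.2) = 581.2
  E: 0 + 1(581.2) = 581.2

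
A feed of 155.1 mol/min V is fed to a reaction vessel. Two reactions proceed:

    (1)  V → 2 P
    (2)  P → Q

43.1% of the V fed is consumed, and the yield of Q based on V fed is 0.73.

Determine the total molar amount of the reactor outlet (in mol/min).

222 mol/min

Conversion of V: V consumed = 1ξ₁ = 0.431 × 155.1 → ξ₁ = 66.85 mol/min.
Yield of Q: 1ξ₂ / 155.1 = 0.73 → ξ₂ = 113.2 mol/min.
Outlet amounts (n = n₀ + Σ ν·ξ):
  V: 155.1 − 1(66.85) = 88.25
  P: 0 + 2(66.85) − 1(113.2) = 20.47
  Q: 0 + 1(113.2) = 113.2
Total out = 88.25 + 20.47 + 113.2 = 221.9 mol/min.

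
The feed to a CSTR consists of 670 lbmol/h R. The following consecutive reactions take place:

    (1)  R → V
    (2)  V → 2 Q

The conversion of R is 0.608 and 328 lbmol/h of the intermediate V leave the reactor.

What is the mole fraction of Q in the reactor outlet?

Conversion of R: R consumed = 1ξ₁ = 0.608 × 670 → ξ₁ = 407.4 lbmol/h.
V balance: n_V = 0 + 1ξ₁ − 1ξ₂ = 328 → ξ₂ = (1·407.4 − 328)/1 = 79.36 lbmol/h.
Outlet amounts (n = n₀ + Σ ν·ξ):
  R: 670 − 1(407.4) = 262.6
  V: 0 + 1(407.4) − 1(79.36) = 328
  Q: 0 + 2(79.36) = 158.7
Total out = 749.4 lbmol/h; y_Q = 158.7 / 749.4 = 0.2118.

0.212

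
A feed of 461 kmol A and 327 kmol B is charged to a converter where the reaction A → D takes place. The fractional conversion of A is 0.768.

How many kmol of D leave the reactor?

A reacted = 0.768 × 461 = 354 kmol; ν_A = −1, so ξ = 354/1 = 354 kmol.
Outlet amounts (n = n₀ + ν ξ):
  A: 461 − 1(354) = 107
  D: 0 + 1(354) = 354
  B: 327 (inert)

354 kmol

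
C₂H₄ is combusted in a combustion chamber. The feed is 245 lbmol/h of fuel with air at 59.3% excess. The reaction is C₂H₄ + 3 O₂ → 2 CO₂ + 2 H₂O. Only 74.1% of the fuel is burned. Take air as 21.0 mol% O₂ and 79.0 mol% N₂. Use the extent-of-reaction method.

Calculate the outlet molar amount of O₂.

Stoichiometric O₂ = 3 × 245 = 735 lbmol/h; O₂ fed = 735 × 1.593 = 1171 lbmol/h.
N₂ fed = 1171 × 79/21 = 4405 lbmol/h.
Fuel reacted = 0.741 × 245 → ξ = 181.5 lbmol/h.
Outlet (n = n₀ + ν ξ):
  C₂H₄: 245 − 1(181.5) = 63.46
  O₂: 1171 − 3(181.5) = 626.2
  N₂: 4405 (inert)
  CO₂: 0 + 2(181.5) = 363.1
  H₂O: 0 + 2(181.5) = 363.1

626 lbmol/h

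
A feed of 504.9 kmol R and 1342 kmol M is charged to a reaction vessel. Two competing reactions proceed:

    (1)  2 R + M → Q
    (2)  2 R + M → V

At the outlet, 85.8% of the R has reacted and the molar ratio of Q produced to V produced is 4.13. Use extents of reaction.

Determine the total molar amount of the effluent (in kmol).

1410 kmol

Conversion of R: R consumed = 0.858 × 504.9 = 433.2 kmol = 2ξ₁ + 2ξ₂.
Selectivity: 1ξ₁ / (1ξ₂) = 4.13 → ξ₁ = 4.13 ξ₂.
Substitute: (2·4.13 + 2) ξ₂ = 433.2 → ξ₂ = 42.22 kmol, ξ₁ = 174.4 kmol.
Outlet amounts (n = n₀ + Σ ν·ξ):
  R: 504.9 − 2(174.4) − 2(42.22) = 71.7
  M: 1342 − 1(174.4) − 1(42.22) = 1125
  Q: 0 + 1(174.4) = 174.4
  V: 0 + 1(42.22) = 42.22
Total out = 71.7 + 1125 + 174.4 + 42.22 = 1414 kmol.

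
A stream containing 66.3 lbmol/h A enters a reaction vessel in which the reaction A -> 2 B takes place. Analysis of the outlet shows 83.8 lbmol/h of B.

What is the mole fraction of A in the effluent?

0.226

For B: n = n₀ + 2ξ → 83.8 = 0 + 2ξ, giving ξ = 41.9 lbmol/h.
Outlet amounts (n = n₀ + ν ξ):
  A: 66.3 − 1(41.9) = 24.4
  B: 0 + 2(41.9) = 83.8
Total out = 108.2 lbmol/h; y_A = 24.4 / 108.2 = 0.2255.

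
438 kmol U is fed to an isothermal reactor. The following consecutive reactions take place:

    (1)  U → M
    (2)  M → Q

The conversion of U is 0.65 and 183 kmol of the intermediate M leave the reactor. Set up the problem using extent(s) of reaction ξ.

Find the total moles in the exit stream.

Conversion of U: U consumed = 1ξ₁ = 0.65 × 438 → ξ₁ = 284.7 kmol.
M balance: n_M = 0 + 1ξ₁ − 1ξ₂ = 183 → ξ₂ = (1·284.7 − 183)/1 = 101.7 kmol.
Outlet amounts (n = n₀ + Σ ν·ξ):
  U: 438 − 1(284.7) = 153.3
  M: 0 + 1(284.7) − 1(101.7) = 183
  Q: 0 + 1(101.7) = 101.7
Total out = 153.3 + 183 + 101.7 = 438 kmol.

438 kmol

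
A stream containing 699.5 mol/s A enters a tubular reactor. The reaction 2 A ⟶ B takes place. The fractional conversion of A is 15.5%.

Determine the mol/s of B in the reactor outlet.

A reacted = 0.155 × 699.5 = 108.4 mol/s; ν_A = −2, so ξ = 108.4/2 = 54.21 mol/s.
Outlet amounts (n = n₀ + ν ξ):
  A: 699.5 − 2(54.21) = 591.1
  B: 0 + 1(54.21) = 54.21

54.2 mol/s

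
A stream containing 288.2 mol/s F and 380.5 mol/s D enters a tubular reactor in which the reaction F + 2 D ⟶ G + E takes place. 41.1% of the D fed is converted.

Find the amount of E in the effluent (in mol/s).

78.2 mol/s

D reacted = 0.411 × 380.5 = 156.4 mol/s; ν_D = −2, so ξ = 156.4/2 = 78.19 mol/s.
Outlet amounts (n = n₀ + ν ξ):
  F: 288.2 − 1(78.19) = 210
  D: 380.5 − 2(78.19) = 224.1
  G: 0 + 1(78.19) = 78.19
  E: 0 + 1(78.19) = 78.19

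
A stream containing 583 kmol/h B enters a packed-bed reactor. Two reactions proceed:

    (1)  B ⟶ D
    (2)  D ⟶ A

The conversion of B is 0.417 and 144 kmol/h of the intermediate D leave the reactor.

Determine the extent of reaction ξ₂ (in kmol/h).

ξ₂ = 99.1 kmol/h

Conversion of B: B consumed = 1ξ₁ = 0.417 × 583 → ξ₁ = 243.1 kmol/h.
D balance: n_D = 0 + 1ξ₁ − 1ξ₂ = 144 → ξ₂ = (1·243.1 − 144)/1 = 99.11 kmol/h.
Outlet amounts (n = n₀ + Σ ν·ξ):
  B: 583 − 1(243.1) = 339.9
  D: 0 + 1(243.1) − 1(99.11) = 144
  A: 0 + 1(99.11) = 99.11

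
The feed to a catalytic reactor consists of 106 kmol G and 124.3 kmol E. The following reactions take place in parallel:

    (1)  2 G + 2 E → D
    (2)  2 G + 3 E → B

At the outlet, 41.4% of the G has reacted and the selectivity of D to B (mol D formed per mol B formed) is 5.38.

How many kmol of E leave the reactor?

77 kmol

Conversion of G: G consumed = 0.414 × 106 = 43.88 kmol = 2ξ₁ + 2ξ₂.
Selectivity: 1ξ₁ / (1ξ₂) = 5.38 → ξ₁ = 5.38 ξ₂.
Substitute: (2·5.38 + 2) ξ₂ = 43.88 → ξ₂ = 3.439 kmol, ξ₁ = 18.5 kmol.
Outlet amounts (n = n₀ + Σ ν·ξ):
  G: 106 − 2(18.5) − 2(3.439) = 62.12
  E: 124.3 − 2(18.5) − 3(3.439) = 76.98
  D: 0 + 1(18.5) = 18.5
  B: 0 + 1(3.439) = 3.439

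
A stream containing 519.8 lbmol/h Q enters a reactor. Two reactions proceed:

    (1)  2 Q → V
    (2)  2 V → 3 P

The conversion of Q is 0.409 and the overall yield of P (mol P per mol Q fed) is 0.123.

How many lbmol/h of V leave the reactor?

63.7 lbmol/h

Conversion of Q: Q consumed = 2ξ₁ = 0.409 × 519.8 → ξ₁ = 106.3 lbmol/h.
Yield of P: 3ξ₂ / 519.8 = 0.123 → ξ₂ = 21.31 lbmol/h.
Outlet amounts (n = n₀ + Σ ν·ξ):
  Q: 519.8 − 2(106.3) = 307.2
  V: 0 + 1(106.3) − 2(21.31) = 63.68
  P: 0 + 3(21.31) = 63.94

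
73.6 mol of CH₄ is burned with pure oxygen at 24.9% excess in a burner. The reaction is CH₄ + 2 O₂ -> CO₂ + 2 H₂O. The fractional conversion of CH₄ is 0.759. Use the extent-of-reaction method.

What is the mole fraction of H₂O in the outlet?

Stoichiometric O₂ = 2 × 73.6 = 147.2 mol; O₂ fed = 147.2 × 1.249 = 183.9 mol.
Fuel reacted = 0.759 × 73.6 → ξ = 55.86 mol.
Outlet (n = n₀ + ν ξ):
  CH₄: 73.6 − 1(55.86) = 17.74
  O₂: 183.9 − 2(55.86) = 72.13
  CO₂: 0 + 1(55.86) = 55.86
  H₂O: 0 + 2(55.86) = 111.7
Total out = 257.5 mol; y_H₂O = 111.7 / 257.5 = 0.434.

0.434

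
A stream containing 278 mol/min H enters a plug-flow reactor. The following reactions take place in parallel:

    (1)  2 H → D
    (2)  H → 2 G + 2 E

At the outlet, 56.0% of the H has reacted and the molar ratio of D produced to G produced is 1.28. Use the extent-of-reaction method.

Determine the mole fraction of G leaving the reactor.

Conversion of H: H consumed = 0.56 × 278 = 155.7 mol/min = 2ξ₁ + 1ξ₂.
Selectivity: 1ξ₁ / (2ξ₂) = 1.28 → ξ₁ = 2.56 ξ₂.
Substitute: (2·2.56 + 1) ξ₂ = 155.7 → ξ₂ = 25.44 mol/min, ξ₁ = 65.12 mol/min.
Outlet amounts (n = n₀ + Σ ν·ξ):
  H: 278 − 2(65.12) − 1(25.44) = 122.3
  D: 0 + 1(65.12) = 65.12
  G: 0 + 2(25.44) = 50.88
  E: 0 + 2(25.44) = 50.88
Total out = 289.2 mol/min; y_G = 50.88 / 289.2 = 0.1759.

0.176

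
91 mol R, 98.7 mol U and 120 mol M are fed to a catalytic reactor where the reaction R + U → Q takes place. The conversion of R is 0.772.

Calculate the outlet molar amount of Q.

R reacted = 0.772 × 91 = 70.25 mol; ν_R = −1, so ξ = 70.25/1 = 70.25 mol.
Outlet amounts (n = n₀ + ν ξ):
  R: 91 − 1(70.25) = 20.75
  U: 98.7 − 1(70.25) = 28.45
  Q: 0 + 1(70.25) = 70.25
  M: 120 (inert)

70.3 mol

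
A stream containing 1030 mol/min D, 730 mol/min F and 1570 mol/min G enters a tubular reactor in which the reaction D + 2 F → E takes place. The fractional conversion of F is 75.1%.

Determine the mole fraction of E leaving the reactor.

F reacted = 0.751 × 730 = 548.2 mol/min; ν_F = −2, so ξ = 548.2/2 = 274.1 mol/min.
Outlet amounts (n = n₀ + ν ξ):
  D: 1030 − 1(274.1) = 755.9
  F: 730 − 2(274.1) = 181.8
  E: 0 + 1(274.1) = 274.1
  G: 1570 (inert)
Total out = 2782 mol/min; y_E = 274.1 / 2782 = 0.09854.

0.0985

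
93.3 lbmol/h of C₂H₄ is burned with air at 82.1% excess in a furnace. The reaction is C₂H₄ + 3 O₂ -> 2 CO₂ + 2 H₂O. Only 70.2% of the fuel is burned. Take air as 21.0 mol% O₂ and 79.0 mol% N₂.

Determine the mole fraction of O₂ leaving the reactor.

Stoichiometric O₂ = 3 × 93.3 = 279.9 lbmol/h; O₂ fed = 279.9 × 1.821 = 509.7 lbmol/h.
N₂ fed = 509.7 × 79/21 = 1917 lbmol/h.
Fuel reacted = 0.702 × 93.3 → ξ = 65.5 lbmol/h.
Outlet (n = n₀ + ν ξ):
  C₂H₄: 93.3 − 1(65.5) = 27.8
  O₂: 509.7 − 3(65.5) = 313.2
  N₂: 1917 (inert)
  CO₂: 0 + 2(65.5) = 131
  H₂O: 0 + 2(65.5) = 131
Total out = 2520 lbmol/h; y_O₂ = 313.2 / 2520 = 0.1243.

0.124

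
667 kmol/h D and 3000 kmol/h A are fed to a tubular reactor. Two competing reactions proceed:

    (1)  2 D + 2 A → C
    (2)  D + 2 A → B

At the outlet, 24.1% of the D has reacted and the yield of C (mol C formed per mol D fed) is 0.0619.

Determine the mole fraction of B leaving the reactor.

0.0231

Yield of C: 1ξ₁ / 667 = 0.0619 → ξ₁ = 41.29 kmol/h.
Conversion of D: 2ξ₁ + 1ξ₂ = 0.241 × 667 = 160.7 → ξ₂ = 78.17 kmol/h.
Outlet amounts (n = n₀ + Σ ν·ξ):
  D: 667 − 2(41.29) − 1(78.17) = 506.3
  A: 3000 − 2(41.29) − 2(78.17) = 2761
  C: 0 + 1(41.29) = 41.29
  B: 0 + 1(78.17) = 78.17
Total out = 3387 kmol/h; y_B = 78.17 / 3387 = 0.02308.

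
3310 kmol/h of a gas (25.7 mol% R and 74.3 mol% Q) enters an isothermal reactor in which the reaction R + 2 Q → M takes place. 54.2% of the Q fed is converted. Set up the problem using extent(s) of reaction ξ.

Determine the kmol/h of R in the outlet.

184 kmol/h

Q reacted = 0.542 × 2459 = 1333 kmol/h; ν_Q = −2, so ξ = 1333/2 = 666.5 kmol/h.
Outlet amounts (n = n₀ + ν ξ):
  R: 850.7 − 1(666.5) = 184.2
  Q: 2459 − 2(666.5) = 1126
  M: 0 + 1(666.5) = 666.5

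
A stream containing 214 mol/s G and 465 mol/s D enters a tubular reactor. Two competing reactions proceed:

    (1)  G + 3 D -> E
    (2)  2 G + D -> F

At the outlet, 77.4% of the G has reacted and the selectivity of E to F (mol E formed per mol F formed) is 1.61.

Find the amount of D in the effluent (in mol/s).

198 mol/s

Conversion of G: G consumed = 0.774 × 214 = 165.6 mol/s = 1ξ₁ + 2ξ₂.
Selectivity: 1ξ₁ / (1ξ₂) = 1.61 → ξ₁ = 1.61 ξ₂.
Substitute: (1·1.61 + 2) ξ₂ = 165.6 → ξ₂ = 45.88 mol/s, ξ₁ = 73.87 mol/s.
Outlet amounts (n = n₀ + Σ ν·ξ):
  G: 214 − 1(73.87) − 2(45.88) = 48.36
  D: 465 − 3(73.87) − 1(45.88) = 197.5
  E: 0 + 1(73.87) = 73.87
  F: 0 + 1(45.88) = 45.88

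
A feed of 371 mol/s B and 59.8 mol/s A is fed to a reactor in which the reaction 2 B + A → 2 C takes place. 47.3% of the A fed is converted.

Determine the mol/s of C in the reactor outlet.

A reacted = 0.473 × 59.8 = 28.29 mol/s; ν_A = −1, so ξ = 28.29/1 = 28.29 mol/s.
Outlet amounts (n = n₀ + ν ξ):
  B: 371 − 2(28.29) = 314.4
  A: 59.8 − 1(28.29) = 31.51
  C: 0 + 2(28.29) = 56.57

56.6 mol/s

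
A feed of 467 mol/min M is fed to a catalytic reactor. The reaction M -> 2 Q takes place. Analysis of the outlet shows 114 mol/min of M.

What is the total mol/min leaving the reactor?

820 mol/min

For M: n = n₀ − 1ξ → 114 = 467 − 1ξ, giving ξ = 353 mol/min.
Outlet amounts (n = n₀ + ν ξ):
  M: 467 − 1(353) = 114
  Q: 0 + 2(353) = 706
Total out = 114 + 706 = 820 mol/min.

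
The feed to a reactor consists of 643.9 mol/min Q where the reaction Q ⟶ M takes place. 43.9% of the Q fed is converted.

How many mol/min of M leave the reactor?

283 mol/min

Q reacted = 0.439 × 643.9 = 282.7 mol/min; ν_Q = −1, so ξ = 282.7/1 = 282.7 mol/min.
Outlet amounts (n = n₀ + ν ξ):
  Q: 643.9 − 1(282.7) = 361.2
  M: 0 + 1(282.7) = 282.7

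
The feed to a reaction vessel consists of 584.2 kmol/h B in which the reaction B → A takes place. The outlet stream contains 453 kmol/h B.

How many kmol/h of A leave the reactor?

131 kmol/h

For B: n = n₀ − 1ξ → 453 = 584.2 − 1ξ, giving ξ = 131.2 kmol/h.
Outlet amounts (n = n₀ + ν ξ):
  B: 584.2 − 1(131.2) = 453
  A: 0 + 1(131.2) = 131.2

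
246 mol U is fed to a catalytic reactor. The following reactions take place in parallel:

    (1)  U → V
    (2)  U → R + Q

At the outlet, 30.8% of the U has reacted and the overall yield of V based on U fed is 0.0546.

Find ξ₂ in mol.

ξ₂ = 62.3 mol

Yield of V: 1ξ₁ / 246 = 0.0546 → ξ₁ = 13.43 mol.
Conversion of U: 1ξ₁ + 1ξ₂ = 0.308 × 246 = 75.77 → ξ₂ = 62.34 mol.
Outlet amounts (n = n₀ + Σ ν·ξ):
  U: 246 − 1(13.43) − 1(62.34) = 170.2
  V: 0 + 1(13.43) = 13.43
  R: 0 + 1(62.34) = 62.34
  Q: 0 + 1(62.34) = 62.34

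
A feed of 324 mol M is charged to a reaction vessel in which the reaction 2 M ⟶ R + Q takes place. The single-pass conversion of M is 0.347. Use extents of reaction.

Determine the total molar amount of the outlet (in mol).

M reacted = 0.347 × 324 = 112.4 mol; ν_M = −2, so ξ = 112.4/2 = 56.21 mol.
Outlet amounts (n = n₀ + ν ξ):
  M: 324 − 2(56.21) = 211.6
  R: 0 + 1(56.21) = 56.21
  Q: 0 + 1(56.21) = 56.21
Total out = 211.6 + 56.21 + 56.21 = 324 mol.

324 mol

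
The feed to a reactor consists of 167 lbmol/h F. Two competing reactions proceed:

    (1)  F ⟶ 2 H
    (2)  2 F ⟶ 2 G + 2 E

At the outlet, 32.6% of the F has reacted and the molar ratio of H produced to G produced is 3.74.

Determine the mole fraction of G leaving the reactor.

0.0857

Conversion of F: F consumed = 0.326 × 167 = 54.44 lbmol/h = 1ξ₁ + 2ξ₂.
Selectivity: 2ξ₁ / (2ξ₂) = 3.74 → ξ₁ = 3.74 ξ₂.
Substitute: (1·3.74 + 2) ξ₂ = 54.44 → ξ₂ = 9.485 lbmol/h, ξ₁ = 35.47 lbmol/h.
Outlet amounts (n = n₀ + Σ ν·ξ):
  F: 167 − 1(35.47) − 2(9.485) = 112.6
  H: 0 + 2(35.47) = 70.95
  G: 0 + 2(9.485) = 18.97
  E: 0 + 2(9.485) = 18.97
Total out = 221.4 lbmol/h; y_G = 18.97 / 221.4 = 0.08566.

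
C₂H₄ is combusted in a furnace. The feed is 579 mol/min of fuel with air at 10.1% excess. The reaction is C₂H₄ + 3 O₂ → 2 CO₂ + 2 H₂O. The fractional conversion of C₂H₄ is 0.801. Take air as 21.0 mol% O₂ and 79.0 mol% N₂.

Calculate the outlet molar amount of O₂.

521 mol/min

Stoichiometric O₂ = 3 × 579 = 1737 mol/min; O₂ fed = 1737 × 1.101 = 1912 mol/min.
N₂ fed = 1912 × 79/21 = 7194 mol/min.
Fuel reacted = 0.801 × 579 → ξ = 463.8 mol/min.
Outlet (n = n₀ + ν ξ):
  C₂H₄: 579 − 1(463.8) = 115.2
  O₂: 1912 − 3(463.8) = 521.1
  N₂: 7194 (inert)
  CO₂: 0 + 2(463.8) = 927.6
  H₂O: 0 + 2(463.8) = 927.6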